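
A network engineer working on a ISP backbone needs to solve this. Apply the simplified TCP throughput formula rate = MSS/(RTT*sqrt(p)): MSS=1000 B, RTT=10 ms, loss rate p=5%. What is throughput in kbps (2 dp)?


Given: MSS = 1000 bytes, RTT = 10 ms, loss = 5%
RTT in seconds = 10 / 1000 = 0.01
Loss rate = 5% = 0.05
sqrt(loss) = sqrt(0.05) = 0.223606797750
Throughput (bytes/s) = 1000 / (0.01 * 0.223606797750) = 447213.5955
Throughput (kbps) = 447213.5955 * 8 / 1000 = 3577.708764 -> 3577.71 kbps (2 dp)

3577.71


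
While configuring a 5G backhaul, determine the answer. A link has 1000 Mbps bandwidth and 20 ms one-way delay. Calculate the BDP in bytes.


Given: bandwidth = 1000 Mbps, delay = 20 ms
BDP in bits = 1000 * 10^6 * 20 / 1000
BDP in bits = 20000000
BDP in bytes = 20000000 / 8 = 2500000

2500000


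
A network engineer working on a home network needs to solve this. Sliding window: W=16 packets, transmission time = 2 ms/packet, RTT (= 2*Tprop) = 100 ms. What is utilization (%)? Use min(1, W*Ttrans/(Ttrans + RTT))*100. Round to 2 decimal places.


Given: W = 16, Ttrans = 2 ms, RTT = 100 ms (= 2 * Tprop, Tprop = 50 ms)
Cycle time = Ttrans + RTT = 2 + 100 = 102 ms (first packet sent until its ACK returns)
W * Ttrans = 16 * 2 = 32 ms of sending per cycle
W * Ttrans / (Ttrans + RTT) = 32 / 102 = 0.313725
U = min(1, 0.313725) = 0.313725
U% = 31.37%

31.37


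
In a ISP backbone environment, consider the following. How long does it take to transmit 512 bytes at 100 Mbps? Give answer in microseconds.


Given: packet = 512 bytes, bandwidth = 100 Mbps
Packet in bits = 512 * 8 = 4096 bits
Bandwidth = 100 * 10^6 = 100000000 bps
Time = 4096 / 100000000 seconds
Time in us = 4096 * 10^6 / 100000000 = 40.96

40.96


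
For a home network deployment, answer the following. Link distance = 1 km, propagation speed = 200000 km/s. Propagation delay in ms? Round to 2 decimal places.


Given: distance = 1 km, speed = 200000 km/s
Delay = distance / speed = 1 / 200000 seconds
Delay in ms = 1 * 1000 / 200000
Delay = 0.0050 ms
Rounded to 2 dp = 0.01 ms

0.01


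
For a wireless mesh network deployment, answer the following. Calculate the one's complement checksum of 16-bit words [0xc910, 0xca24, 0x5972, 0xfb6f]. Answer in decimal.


Given words: [0xc910, 0xca24, 0x5972, 0xfb6f]
Step 1: Sum all words
Raw sum = 51472 + 51748 + 22898 + 64367 = 190485
Step 2: Fold carry: (59413 + 2) = 59415
One's complement = ~59415 & 0xFFFF = 6120

6120


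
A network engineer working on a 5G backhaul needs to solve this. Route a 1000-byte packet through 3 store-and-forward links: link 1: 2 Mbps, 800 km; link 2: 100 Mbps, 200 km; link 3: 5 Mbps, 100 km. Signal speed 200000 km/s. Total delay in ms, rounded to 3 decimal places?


Packet = 1000 bytes = 8000 bits. Store-and-forward: sum (t_trans + t_prop) per link.
Link 1: t_trans = 8000/(2*10^6) s = 4.0000 ms; t_prop = 800/200000 s = 4.0000 ms; subtotal = 8.0000 ms
Link 2: t_trans = 8000/(100*10^6) s = 0.0800 ms; t_prop = 200/200000 s = 1.0000 ms; subtotal = 1.0800 ms
Link 3: t_trans = 8000/(5*10^6) s = 1.6000 ms; t_prop = 100/200000 s = 0.5000 ms; subtotal = 2.1000 ms
End-to-end = 8.0000 + 1.0800 + 2.1000 = 11.1800 ms -> 11.180 ms (3 dp)

11.180


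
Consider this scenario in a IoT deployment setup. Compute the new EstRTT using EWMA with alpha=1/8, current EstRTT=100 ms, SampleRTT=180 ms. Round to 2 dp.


Given: EstRTT = 100 ms, SampleRTT = 180 ms, alpha = 1/8
New EstRTT = (1 - alpha) * EstRTT + alpha * SampleRTT
(7/8) * 100 = 87.5
(1/8) * 180 = 22.5
New EstRTT = 87.5 + 22.5 = 110 ms -> 110.00 ms (2 dp)

110.00


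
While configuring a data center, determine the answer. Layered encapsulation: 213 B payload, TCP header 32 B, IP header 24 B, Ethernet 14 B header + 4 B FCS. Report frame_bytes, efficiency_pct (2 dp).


TCP segment = 213 + 32 = 245 B
IP packet = 245 + 24 = 269 B
Ethernet frame = 269 + 14 + 4 = 287 B
Efficiency = app / frame = 213 / 287 = 0.742160 = 74.2160% -> 74.22% (2 dp)

287, 74.22


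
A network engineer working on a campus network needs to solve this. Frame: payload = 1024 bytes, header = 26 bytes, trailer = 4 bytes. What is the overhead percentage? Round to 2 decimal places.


Given: payload = 1024 B, header = 26 B, trailer = 4 B
Overhead bytes = header + trailer = 26 + 4 = 30
Total frame = payload + overhead = 1024 + 30 = 1054
Overhead % = 30 / 1054 * 100 = 2.8463% -> 2.85% (2 dp)

2.85


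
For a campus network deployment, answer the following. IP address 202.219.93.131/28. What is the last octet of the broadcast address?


Given: IP = 202.219.93.131, prefix = /28
Host bits = 32 - 28 = 4
Network last octet = 131 AND mask = 128
Host part size = 2^4 - 1 = 15
Broadcast last octet = 128 OR 15 = 143

143


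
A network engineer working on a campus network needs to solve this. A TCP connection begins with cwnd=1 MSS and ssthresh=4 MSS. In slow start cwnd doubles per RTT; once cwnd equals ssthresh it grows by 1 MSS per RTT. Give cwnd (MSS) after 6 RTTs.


RTT 0: cwnd = 1 MSS (initial)
RTT 1: cwnd = 2 MSS (slow start, doubled)
RTT 2: cwnd = 4 MSS (slow start, doubled)
RTT 3: cwnd = 5 MSS (congestion avoidance, +1)
RTT 4: cwnd = 6 MSS (congestion avoidance, +1)
RTT 5: cwnd = 7 MSS (congestion avoidance, +1)
RTT 6: cwnd = 8 MSS (congestion avoidance, +1)

8


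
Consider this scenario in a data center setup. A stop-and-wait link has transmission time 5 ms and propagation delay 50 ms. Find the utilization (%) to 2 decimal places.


Given: Ttrans = 5 ms, Tprop = 50 ms
RTT = 2 * Tprop = 2 * 50 = 100 ms
U = Ttrans / (Ttrans + RTT)
U = 5 / (5 + 100)
U = 5 / 105 = 0.047619
U% = 4.76%

4.76


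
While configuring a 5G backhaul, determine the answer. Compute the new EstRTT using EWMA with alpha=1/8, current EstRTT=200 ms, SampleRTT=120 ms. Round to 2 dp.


Given: EstRTT = 200 ms, SampleRTT = 120 ms, alpha = 1/8
New EstRTT = (1 - alpha) * EstRTT + alpha * SampleRTT
(7/8) * 200 = 175
(1/8) * 120 = 15
New EstRTT = 175 + 15 = 190 ms -> 190.00 ms (2 dp)

190.00


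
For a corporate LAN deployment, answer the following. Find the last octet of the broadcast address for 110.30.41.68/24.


Given: IP = 110.30.41.68, prefix = /24
Host bits = 32 - 24 = 8
Network last octet = 68 AND mask = 0
Host part size = 2^8 - 1 = 255
Broadcast last octet = 0 OR 255 = 255

255


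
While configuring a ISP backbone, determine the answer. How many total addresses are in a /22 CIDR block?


Given: CIDR prefix /22
Host bits = 32 - 22 = 10
Total addresses = 2^10 = 1024

1024


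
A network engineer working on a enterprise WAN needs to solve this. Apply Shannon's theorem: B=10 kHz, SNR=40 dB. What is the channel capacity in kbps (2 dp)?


Given: B = 10 kHz, SNR = 40 dB
SNR linear = 10^(40/10) = 10000
1 + SNR = 10001
log2(10001) = 13.2878566418
C = 10 * 1000 * 13.2878566418 = 132878.5664 bps
C = 132.878566 kbps -> 132.88 kbps (2 dp)

132.88


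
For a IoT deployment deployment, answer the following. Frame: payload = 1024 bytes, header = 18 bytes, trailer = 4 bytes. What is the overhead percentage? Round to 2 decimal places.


Given: payload = 1024 B, header = 18 B, trailer = 4 B
Overhead bytes = header + trailer = 18 + 4 = 22
Total frame = payload + overhead = 1024 + 22 = 1046
Overhead % = 22 / 1046 * 100 = 2.1033% -> 2.10% (2 dp)

2.10


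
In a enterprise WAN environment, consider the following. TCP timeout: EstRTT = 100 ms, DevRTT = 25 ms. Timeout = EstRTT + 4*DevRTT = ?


Given: EstRTT = 100 ms, DevRTT = 25 ms
Timeout = EstRTT + 4 * DevRTT
4 * DevRTT = 4 * 25 = 100
Timeout = 100 + 100 = 200 ms

200


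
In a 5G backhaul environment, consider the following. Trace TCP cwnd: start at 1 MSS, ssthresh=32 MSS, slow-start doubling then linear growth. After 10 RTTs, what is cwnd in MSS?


RTT 0: cwnd = 1 MSS (initial)
RTT 1: cwnd = 2 MSS (slow start, doubled)
RTT 2: cwnd = 4 MSS (slow start, doubled)
RTT 3: cwnd = 8 MSS (slow start, doubled)
RTT 4: cwnd = 16 MSS (slow start, doubled)
RTT 5: cwnd = 32 MSS (slow start, doubled)
RTT 6: cwnd = 33 MSS (congestion avoidance, +1)
RTT 7: cwnd = 34 MSS (congestion avoidance, +1)
RTT 8: cwnd = 35 MSS (congestion avoidance, +1)
RTT 9: cwnd = 36 MSS (congestion avoidance, +1)
RTT 10: cwnd = 37 MSS (congestion avoidance, +1)

37


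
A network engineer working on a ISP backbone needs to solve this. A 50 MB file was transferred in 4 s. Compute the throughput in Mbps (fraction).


Given: file = 50 MB, time = 4 s
File in Mb = 50 * 8 = 400 Mb
Throughput = 400 / 4 Mbps
Throughput = 100 Mbps

100


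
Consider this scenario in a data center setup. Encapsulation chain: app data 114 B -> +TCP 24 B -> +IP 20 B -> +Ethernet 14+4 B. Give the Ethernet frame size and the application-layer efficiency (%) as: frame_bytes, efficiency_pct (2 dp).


TCP segment = 114 + 24 = 138 B
IP packet = 138 + 20 = 158 B
Ethernet frame = 158 + 14 + 4 = 176 B
Efficiency = app / frame = 114 / 176 = 0.647727 = 64.7727% -> 64.77% (2 dp)

176, 64.77


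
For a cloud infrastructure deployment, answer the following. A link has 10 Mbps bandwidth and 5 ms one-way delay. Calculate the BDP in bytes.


Given: bandwidth = 10 Mbps, delay = 5 ms
BDP in bits = 10 * 10^6 * 5 / 1000
BDP in bits = 50000
BDP in bytes = 50000 / 8 = 6250

6250


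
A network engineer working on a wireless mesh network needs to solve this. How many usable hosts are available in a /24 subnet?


Given: subnet mask /24
Host bits = 32 - 24 = 8
Total addresses = 2^8 = 256
Usable hosts = 256 - 2 (network + broadcast) = 254

254


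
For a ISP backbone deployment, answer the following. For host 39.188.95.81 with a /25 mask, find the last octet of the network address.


Given: IP = 39.188.95.81, prefix = /25
Subnet mask = 255.255.255.128
Last octet of IP: 81
Last octet of mask: 128
Network last octet = 81 AND 128 = 0

0


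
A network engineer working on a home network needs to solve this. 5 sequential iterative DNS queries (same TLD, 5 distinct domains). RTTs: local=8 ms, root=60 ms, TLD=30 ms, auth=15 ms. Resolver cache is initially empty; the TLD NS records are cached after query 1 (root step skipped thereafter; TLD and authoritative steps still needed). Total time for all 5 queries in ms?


Lookup 1 (cold cache): local + root + TLD + auth = 8 + 60 + 30 + 15 = 113 ms
Lookups 2..5 (TLD NS cached -> skip root; new domain -> still ask TLD and auth): local + TLD + auth = 8 + 30 + 15 = 53 ms each
Remaining 4 lookups: 4 * 53 = 212 ms
Total = 113 + 212 = 325 ms

325


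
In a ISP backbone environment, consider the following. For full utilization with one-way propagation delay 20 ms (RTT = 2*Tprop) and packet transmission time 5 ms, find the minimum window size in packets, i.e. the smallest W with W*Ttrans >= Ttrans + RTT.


Given: Ttrans = 5 ms, RTT = 40 ms (= 2 * Tprop, Tprop = 20 ms)
Time until first ACK returns = Ttrans + RTT = 5 + 40 = 45 ms
Need W * Ttrans >= Ttrans + RTT  ->  W >= (Ttrans + RTT) / Ttrans
(Ttrans + RTT) / Ttrans = 45 / 5 = 9
W_min = ceil(9) = 9

9


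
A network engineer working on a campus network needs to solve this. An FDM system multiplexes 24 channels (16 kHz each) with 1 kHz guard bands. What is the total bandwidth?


Given: 24 channels, 16 kHz each, guard = 1 kHz
Channel bandwidth = 24 * 16 = 384 kHz
Guard bands = 23 gaps * 1 kHz = 23 kHz
Total = 384 + 23 = 407 kHz

407


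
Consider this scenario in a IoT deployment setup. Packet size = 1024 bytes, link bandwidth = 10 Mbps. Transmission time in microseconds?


Given: packet = 1024 bytes, bandwidth = 10 Mbps
Packet in bits = 1024 * 8 = 8192 bits
Bandwidth = 10 * 10^6 = 10000000 bps
Time = 8192 / 10000000 seconds
Time in us = 8192 * 10^6 / 10000000 = 819.2

819.2


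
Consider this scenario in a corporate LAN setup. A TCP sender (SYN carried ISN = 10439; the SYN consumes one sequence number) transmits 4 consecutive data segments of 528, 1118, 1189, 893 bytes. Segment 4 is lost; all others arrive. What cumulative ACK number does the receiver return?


SYN uses sequence number 10439; first data byte = ISN + 1 = 10440.
Segment 1: SEQ = 10440, len = 528 B, covers [10440, 10967]
Segment 2: SEQ = 10968, len = 1118 B, covers [10968, 12085]
Segment 3: SEQ = 12086, len = 1189 B, covers [12086, 13274]
Segment 4: SEQ = 13275, len = 893 B, covers [13275, 14167] [LOST]
In-order data received: bytes [10440, 13274] (segments 1..3).
Segment 4 missing -> gap begins at byte 13275.
Cumulative ACK = next expected in-order byte = 10440 + 528 + 1118 + 1189 = 13275

13275


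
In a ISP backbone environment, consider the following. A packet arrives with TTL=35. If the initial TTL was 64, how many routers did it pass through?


Given: initial TTL = 64, received TTL = 35
Hops = initial TTL - received TTL
Hops = 64 - 35 = 29

29


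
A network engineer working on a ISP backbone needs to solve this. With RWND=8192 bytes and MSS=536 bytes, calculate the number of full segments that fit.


Given: RWND = 8192 bytes, MSS = 536 bytes
Full segments = floor(RWND / MSS)
Full segments = floor(8192 / 536)
Full segments = floor(15.2836) = 15

15


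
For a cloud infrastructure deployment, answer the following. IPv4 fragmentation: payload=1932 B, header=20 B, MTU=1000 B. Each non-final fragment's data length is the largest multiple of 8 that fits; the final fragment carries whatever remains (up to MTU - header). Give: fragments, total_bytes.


Max data per non-final fragment = floor((MTU - header)/8)*8 = floor((1000 - 20)/8)*8 = floor(980/8)*8 = 976 B
Final fragment needs no 8-byte alignment: it can carry up to MTU - header = 980 B
Non-final fragments needed = ceil((payload - 980) / 976) = ceil(952/976) = ceil(0.9754) = 1
Number of fragments = 1 + 1 = 2
Fragment sizes (data): 1 * 976 B + 956 B (last, 956 <= 980 OK)
Total bytes sent = payload + n_frags * header = 1932 + 2*20 = 1932 + 40 = 1972 B

2, 1972


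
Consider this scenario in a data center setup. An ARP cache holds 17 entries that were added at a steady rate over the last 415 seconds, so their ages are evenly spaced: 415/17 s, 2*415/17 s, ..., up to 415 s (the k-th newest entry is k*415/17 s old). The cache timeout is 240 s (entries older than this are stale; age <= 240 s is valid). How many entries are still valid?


Ages are k * 415/17 s for k = 1..17 (spacing = 24.4118 s).
Entry k is valid iff k * 415/17 <= 240 iff k <= 17 * 240 / 415 = 9.8313
n_valid = floor(9.8313) = 9
(n_stale = 17 - 9 = 8)

9


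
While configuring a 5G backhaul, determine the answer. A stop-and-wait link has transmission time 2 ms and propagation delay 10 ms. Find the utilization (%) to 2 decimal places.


Given: Ttrans = 2 ms, Tprop = 10 ms
RTT = 2 * Tprop = 2 * 10 = 20 ms
U = Ttrans / (Ttrans + RTT)
U = 2 / (2 + 20)
U = 2 / 22 = 0.090909
U% = 9.09%

9.09


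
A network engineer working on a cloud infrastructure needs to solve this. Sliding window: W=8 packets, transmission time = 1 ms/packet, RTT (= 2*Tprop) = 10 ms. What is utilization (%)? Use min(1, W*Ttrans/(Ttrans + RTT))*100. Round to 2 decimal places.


Given: W = 8, Ttrans = 1 ms, RTT = 10 ms (= 2 * Tprop, Tprop = 5 ms)
Cycle time = Ttrans + RTT = 1 + 10 = 11 ms (first packet sent until its ACK returns)
W * Ttrans = 8 * 1 = 8 ms of sending per cycle
W * Ttrans / (Ttrans + RTT) = 8 / 11 = 0.727273
U = min(1, 0.727273) = 0.727273
U% = 72.73%

72.73


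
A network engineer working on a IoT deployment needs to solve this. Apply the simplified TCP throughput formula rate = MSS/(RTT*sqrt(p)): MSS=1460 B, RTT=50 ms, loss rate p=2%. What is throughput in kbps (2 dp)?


Given: MSS = 1460 bytes, RTT = 50 ms, loss = 2%
RTT in seconds = 50 / 1000 = 0.05
Loss rate = 2% = 0.02
sqrt(loss) = sqrt(0.02) = 0.141421356237
Throughput (bytes/s) = 1460 / (0.05 * 0.141421356237) = 206475.1801
Throughput (kbps) = 206475.1801 * 8 / 1000 = 1651.801441 -> 1651.80 kbps (2 dp)

1651.80


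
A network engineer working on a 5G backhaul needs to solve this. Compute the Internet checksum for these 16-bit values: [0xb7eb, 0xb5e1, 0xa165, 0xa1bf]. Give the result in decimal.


Given words: [0xb7eb, 0xb5e1, 0xa165, 0xa1bf]
Step 1: Sum all words
Raw sum = 47083 + 46561 + 41317 + 41407 = 176368
Step 2: Fold carry: (45296 + 2) = 45298
One's complement = ~45298 & 0xFFFF = 20237

20237


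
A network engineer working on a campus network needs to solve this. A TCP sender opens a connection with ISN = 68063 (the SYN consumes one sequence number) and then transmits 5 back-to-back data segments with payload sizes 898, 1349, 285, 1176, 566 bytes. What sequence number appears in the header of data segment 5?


The SYN occupies sequence number ISN = 68063, so the first data byte is ISN + 1 = 68064.
SEQ of data segment i = (ISN + 1) + sum of payload sizes of segments 1..i-1.
Segment 1: SEQ = 68064, payload = 898 bytes
Segment 2: SEQ = 68962, payload = 1349 bytes
Segment 3: SEQ = 70311, payload = 285 bytes
Segment 4: SEQ = 70596, payload = 1176 bytes
Segment 5: SEQ = 71772, payload = 566 bytes
SEQ of segment 5 = 68064 + 898 + 1349 + 285 + 1176 = 71772

71772


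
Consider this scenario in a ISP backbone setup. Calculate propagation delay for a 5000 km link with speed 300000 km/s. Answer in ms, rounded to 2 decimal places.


Given: distance = 5000 km, speed = 300000 km/s
Delay = distance / speed = 5000 / 300000 seconds
Delay in ms = 5000 * 1000 / 300000
Delay = 16.6667 ms
Rounded to 2 dp = 16.67 ms

16.67


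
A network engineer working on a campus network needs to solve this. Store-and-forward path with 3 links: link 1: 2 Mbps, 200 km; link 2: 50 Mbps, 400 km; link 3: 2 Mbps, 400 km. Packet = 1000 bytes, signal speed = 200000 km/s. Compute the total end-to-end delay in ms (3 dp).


Packet = 1000 bytes = 8000 bits. Store-and-forward: sum (t_trans + t_prop) per link.
Link 1: t_trans = 8000/(2*10^6) s = 4.0000 ms; t_prop = 200/200000 s = 1.0000 ms; subtotal = 5.0000 ms
Link 2: t_trans = 8000/(50*10^6) s = 0.1600 ms; t_prop = 400/200000 s = 2.0000 ms; subtotal = 2.1600 ms
Link 3: t_trans = 8000/(2*10^6) s = 4.0000 ms; t_prop = 400/200000 s = 2.0000 ms; subtotal = 6.0000 ms
End-to-end = 5.0000 + 2.1600 + 6.0000 = 13.1600 ms -> 13.160 ms (3 dp)

13.160


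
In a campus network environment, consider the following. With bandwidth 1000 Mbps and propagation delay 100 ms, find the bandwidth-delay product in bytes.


Given: bandwidth = 1000 Mbps, delay = 100 ms
BDP in bits = 1000 * 10^6 * 100 / 1000
BDP in bits = 100000000
BDP in bytes = 100000000 / 8 = 12500000

12500000


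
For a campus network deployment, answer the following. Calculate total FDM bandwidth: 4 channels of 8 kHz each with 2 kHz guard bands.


Given: 4 channels, 8 kHz each, guard = 2 kHz
Channel bandwidth = 4 * 8 = 32 kHz
Guard bands = 3 gaps * 2 kHz = 6 kHz
Total = 32 + 6 = 38 kHz

38


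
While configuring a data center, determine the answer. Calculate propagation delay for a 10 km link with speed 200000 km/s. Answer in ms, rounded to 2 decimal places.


Given: distance = 10 km, speed = 200000 km/s
Delay = distance / speed = 10 / 200000 seconds
Delay in ms = 10 * 1000 / 200000
Delay = 0.0500 ms
Rounded to 2 dp = 0.05 ms

0.05


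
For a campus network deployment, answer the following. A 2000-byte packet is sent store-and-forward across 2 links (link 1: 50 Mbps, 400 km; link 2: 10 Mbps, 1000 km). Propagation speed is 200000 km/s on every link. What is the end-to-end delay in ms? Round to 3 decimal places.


Packet = 2000 bytes = 16000 bits. Store-and-forward: sum (t_trans + t_prop) per link.
Link 1: t_trans = 16000/(50*10^6) s = 0.3200 ms; t_prop = 400/200000 s = 2.0000 ms; subtotal = 2.3200 ms
Link 2: t_trans = 16000/(10*10^6) s = 1.6000 ms; t_prop = 1000/200000 s = 5.0000 ms; subtotal = 6.6000 ms
End-to-end = 2.3200 + 6.6000 = 8.9200 ms -> 8.920 ms (3 dp)

8.920


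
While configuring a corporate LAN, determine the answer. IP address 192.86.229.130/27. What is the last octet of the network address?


Given: IP = 192.86.229.130, prefix = /27
Subnet mask = 255.255.255.224
Last octet of IP: 130
Last octet of mask: 224
Network last octet = 130 AND 224 = 128

128


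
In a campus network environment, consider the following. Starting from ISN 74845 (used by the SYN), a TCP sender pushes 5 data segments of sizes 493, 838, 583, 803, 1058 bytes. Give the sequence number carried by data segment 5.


The SYN occupies sequence number ISN = 74845, so the first data byte is ISN + 1 = 74846.
SEQ of data segment i = (ISN + 1) + sum of payload sizes of segments 1..i-1.
Segment 1: SEQ = 74846, payload = 493 bytes
Segment 2: SEQ = 75339, payload = 838 bytes
Segment 3: SEQ = 76177, payload = 583 bytes
Segment 4: SEQ = 76760, payload = 803 bytes
Segment 5: SEQ = 77563, payload = 1058 bytes
SEQ of segment 5 = 74846 + 493 + 838 + 583 + 803 = 77563

77563


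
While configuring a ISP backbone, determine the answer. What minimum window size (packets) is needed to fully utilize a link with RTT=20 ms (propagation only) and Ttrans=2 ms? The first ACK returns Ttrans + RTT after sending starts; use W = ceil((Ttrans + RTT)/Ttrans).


Given: Ttrans = 2 ms, RTT = 20 ms (= 2 * Tprop, Tprop = 10 ms)
Time until first ACK returns = Ttrans + RTT = 2 + 20 = 22 ms
Need W * Ttrans >= Ttrans + RTT  ->  W >= (Ttrans + RTT) / Ttrans
(Ttrans + RTT) / Ttrans = 22 / 2 = 11
W_min = ceil(11) = 11

11


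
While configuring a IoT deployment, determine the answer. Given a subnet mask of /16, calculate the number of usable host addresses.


Given: subnet mask /16
Host bits = 32 - 16 = 16
Total addresses = 2^16 = 65536
Usable hosts = 65536 - 2 (network + broadcast) = 65534

65534


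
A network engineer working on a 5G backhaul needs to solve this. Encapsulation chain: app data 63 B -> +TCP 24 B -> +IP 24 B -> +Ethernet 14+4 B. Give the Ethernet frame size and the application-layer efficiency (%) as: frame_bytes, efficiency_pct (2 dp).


TCP segment = 63 + 24 = 87 B
IP packet = 87 + 24 = 111 B
Ethernet frame = 111 + 14 + 4 = 129 B
Efficiency = app / frame = 63 / 129 = 0.488372 = 48.8372% -> 48.84% (2 dp)

129, 48.84


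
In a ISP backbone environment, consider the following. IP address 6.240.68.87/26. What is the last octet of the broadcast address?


Given: IP = 6.240.68.87, prefix = /26
Host bits = 32 - 26 = 6
Network last octet = 87 AND mask = 64
Host part size = 2^6 - 1 = 63
Broadcast last octet = 64 OR 63 = 127

127


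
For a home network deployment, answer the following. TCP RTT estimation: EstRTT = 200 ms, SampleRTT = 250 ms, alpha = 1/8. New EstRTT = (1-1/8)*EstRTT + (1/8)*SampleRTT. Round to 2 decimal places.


Given: EstRTT = 200 ms, SampleRTT = 250 ms, alpha = 1/8
New EstRTT = (1 - alpha) * EstRTT + alpha * SampleRTT
(7/8) * 200 = 175
(1/8) * 250 = 31.25
New EstRTT = 175 + 31.25 = 206.25 ms -> 206.25 ms (2 dp)

206.25


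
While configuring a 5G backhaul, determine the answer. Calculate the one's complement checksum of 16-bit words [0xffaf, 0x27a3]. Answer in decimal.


Given words: [0xffaf, 0x27a3]
Step 1: Sum all words
Raw sum = 65455 + 10147 = 75602
Step 2: Fold carry: (10066 + 1) = 10067
One's complement = ~10067 & 0xFFFF = 55468

55468


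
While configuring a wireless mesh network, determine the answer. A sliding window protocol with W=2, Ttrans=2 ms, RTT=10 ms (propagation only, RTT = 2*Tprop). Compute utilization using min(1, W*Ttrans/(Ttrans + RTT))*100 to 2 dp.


Given: W = 2, Ttrans = 2 ms, RTT = 10 ms (= 2 * Tprop, Tprop = 5 ms)
Cycle time = Ttrans + RTT = 2 + 10 = 12 ms (first packet sent until its ACK returns)
W * Ttrans = 2 * 2 = 4 ms of sending per cycle
W * Ttrans / (Ttrans + RTT) = 4 / 12 = 0.333333
U = min(1, 0.333333) = 0.333333
U% = 33.33%

33.33


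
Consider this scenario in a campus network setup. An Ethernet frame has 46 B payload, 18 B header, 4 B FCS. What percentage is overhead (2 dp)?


Given: payload = 46 B, header = 18 B, trailer = 4 B
Overhead bytes = header + trailer = 18 + 4 = 22
Total frame = payload + overhead = 46 + 22 = 68
Overhead % = 22 / 68 * 100 = 32.3529% -> 32.35% (2 dp)

32.35


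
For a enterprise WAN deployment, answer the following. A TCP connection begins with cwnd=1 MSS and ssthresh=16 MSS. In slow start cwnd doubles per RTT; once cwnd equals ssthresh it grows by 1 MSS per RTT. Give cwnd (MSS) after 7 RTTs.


RTT 0: cwnd = 1 MSS (initial)
RTT 1: cwnd = 2 MSS (slow start, doubled)
RTT 2: cwnd = 4 MSS (slow start, doubled)
RTT 3: cwnd = 8 MSS (slow start, doubled)
RTT 4: cwnd = 16 MSS (slow start, doubled)
RTT 5: cwnd = 17 MSS (congestion avoidance, +1)
RTT 6: cwnd = 18 MSS (congestion avoidance, +1)
RTT 7: cwnd = 19 MSS (congestion avoidance, +1)

19


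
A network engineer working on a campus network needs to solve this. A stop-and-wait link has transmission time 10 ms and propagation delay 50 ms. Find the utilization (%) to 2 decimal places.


Given: Ttrans = 10 ms, Tprop = 50 ms
RTT = 2 * Tprop = 2 * 50 = 100 ms
U = Ttrans / (Ttrans + RTT)
U = 10 / (10 + 100)
U = 10 / 110 = 0.090909
U% = 9.09%

9.09


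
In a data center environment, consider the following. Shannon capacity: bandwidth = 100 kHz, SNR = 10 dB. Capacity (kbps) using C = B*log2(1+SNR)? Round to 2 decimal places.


Given: B = 100 kHz, SNR = 10 dB
SNR linear = 10^(10/10) = 10
1 + SNR = 11
log2(11) = 3.4594316186
C = 100 * 1000 * 3.4594316186 = 345943.1619 bps
C = 345.943162 kbps -> 345.94 kbps (2 dp)

345.94


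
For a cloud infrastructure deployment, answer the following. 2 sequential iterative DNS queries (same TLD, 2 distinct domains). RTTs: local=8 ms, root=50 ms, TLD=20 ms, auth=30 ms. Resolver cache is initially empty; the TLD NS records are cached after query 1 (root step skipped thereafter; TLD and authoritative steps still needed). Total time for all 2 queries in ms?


Lookup 1 (cold cache): local + root + TLD + auth = 8 + 50 + 20 + 30 = 108 ms
Lookups 2..2 (TLD NS cached -> skip root; new domain -> still ask TLD and auth): local + TLD + auth = 8 + 20 + 30 = 58 ms each
Remaining 1 lookups: 1 * 58 = 58 ms
Total = 108 + 58 = 166 ms

166


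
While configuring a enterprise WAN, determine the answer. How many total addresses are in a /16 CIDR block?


Given: CIDR prefix /16
Host bits = 32 - 16 = 16
Total addresses = 2^16 = 65536

65536


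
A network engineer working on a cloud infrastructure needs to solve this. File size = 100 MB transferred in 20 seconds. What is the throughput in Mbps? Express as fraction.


Given: file = 100 MB, time = 20 s
File in Mb = 100 * 8 = 800 Mb
Throughput = 800 / 20 Mbps
Throughput = 40 Mbps

40


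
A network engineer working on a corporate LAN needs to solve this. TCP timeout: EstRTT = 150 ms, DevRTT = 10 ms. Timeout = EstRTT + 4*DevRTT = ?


Given: EstRTT = 150 ms, DevRTT = 10 ms
Timeout = EstRTT + 4 * DevRTT
4 * DevRTT = 4 * 10 = 40
Timeout = 150 + 40 = 190 ms

190


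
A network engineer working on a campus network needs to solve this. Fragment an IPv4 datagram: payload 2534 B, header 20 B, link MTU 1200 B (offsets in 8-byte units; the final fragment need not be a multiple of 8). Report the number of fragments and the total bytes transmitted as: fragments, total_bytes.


Max data per non-final fragment = floor((MTU - header)/8)*8 = floor((1200 - 20)/8)*8 = floor(1180/8)*8 = 1176 B
Final fragment needs no 8-byte alignment: it can carry up to MTU - header = 1180 B
Non-final fragments needed = ceil((payload - 1180) / 1176) = ceil(1354/1176) = ceil(1.1514) = 2
Number of fragments = 2 + 1 = 3
Fragment sizes (data): 2 * 1176 B + 182 B (last, 182 <= 1180 OK)
Total bytes sent = payload + n_frags * header = 2534 + 3*20 = 2534 + 60 = 2594 B

3, 2594


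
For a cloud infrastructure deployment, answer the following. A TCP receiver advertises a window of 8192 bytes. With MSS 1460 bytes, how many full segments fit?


Given: RWND = 8192 bytes, MSS = 1460 bytes
Full segments = floor(RWND / MSS)
Full segments = floor(8192 / 1460)
Full segments = floor(5.611) = 5

5


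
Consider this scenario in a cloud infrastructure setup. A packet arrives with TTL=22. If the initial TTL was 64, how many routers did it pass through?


Given: initial TTL = 64, received TTL = 22
Hops = initial TTL - received TTL
Hops = 64 - 22 = 42

42


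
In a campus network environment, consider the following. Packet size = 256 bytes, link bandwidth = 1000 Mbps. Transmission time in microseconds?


Given: packet = 256 bytes, bandwidth = 1000 Mbps
Packet in bits = 256 * 8 = 2048 bits
Bandwidth = 1000 * 10^6 = 1000000000 bps
Time = 2048 / 1000000000 seconds
Time in us = 2048 * 10^6 / 1000000000 = 2.048

2.048


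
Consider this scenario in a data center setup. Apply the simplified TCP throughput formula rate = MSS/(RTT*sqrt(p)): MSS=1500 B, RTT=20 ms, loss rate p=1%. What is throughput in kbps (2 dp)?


Given: MSS = 1500 bytes, RTT = 20 ms, loss = 1%
RTT in seconds = 20 / 1000 = 0.02
Loss rate = 1% = 0.01
sqrt(loss) = sqrt(0.01) = 0.1
Throughput (bytes/s) = 1500 / (0.02 * 0.1) = 750000.0000
Throughput (kbps) = 750000.0000 * 8 / 1000 = 6000.000000 -> 6000.00 kbps (2 dp)

6000.00


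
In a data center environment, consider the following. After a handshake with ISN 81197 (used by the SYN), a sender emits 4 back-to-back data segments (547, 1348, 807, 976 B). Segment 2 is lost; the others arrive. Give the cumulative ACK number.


SYN uses sequence number 81197; first data byte = ISN + 1 = 81198.
Segment 1: SEQ = 81198, len = 547 B, covers [81198, 81744]
Segment 2: SEQ = 81745, len = 1348 B, covers [81745, 83092] [LOST]
Segment 3: SEQ = 83093, len = 807 B, covers [83093, 83899]
Segment 4: SEQ = 83900, len = 976 B, covers [83900, 84875]
In-order data received: bytes [81198, 81744] (segments 1..1).
Segment 2 missing -> gap begins at byte 81745; later segments buffered out of order.
Cumulative ACK = next expected in-order byte = 81198 + 547 = 81745

81745


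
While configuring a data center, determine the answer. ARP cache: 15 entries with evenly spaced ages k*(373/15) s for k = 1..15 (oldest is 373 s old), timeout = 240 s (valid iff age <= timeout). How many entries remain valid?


Ages are k * 373/15 s for k = 1..15 (spacing = 24.8667 s).
Entry k is valid iff k * 373/15 <= 240 iff k <= 15 * 240 / 373 = 9.6515
n_valid = floor(9.6515) = 9
(n_stale = 15 - 9 = 6)

9


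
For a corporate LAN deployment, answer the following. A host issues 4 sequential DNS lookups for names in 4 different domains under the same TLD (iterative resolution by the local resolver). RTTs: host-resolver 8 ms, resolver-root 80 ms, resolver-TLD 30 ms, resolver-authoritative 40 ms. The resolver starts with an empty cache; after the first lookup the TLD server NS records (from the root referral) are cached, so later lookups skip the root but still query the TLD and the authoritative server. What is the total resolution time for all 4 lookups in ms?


Lookup 1 (cold cache): local + root + TLD + auth = 8 + 80 + 30 + 40 = 158 ms
Lookups 2..4 (TLD NS cached -> skip root; new domain -> still ask TLD and auth): local + TLD + auth = 8 + 30 + 40 = 78 ms each
Remaining 3 lookups: 3 * 78 = 234 ms
Total = 158 + 234 = 392 ms

392


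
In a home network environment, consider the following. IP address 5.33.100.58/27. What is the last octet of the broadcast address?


Given: IP = 5.33.100.58, prefix = /27
Host bits = 32 - 27 = 5
Network last octet = 58 AND mask = 32
Host part size = 2^5 - 1 = 31
Broadcast last octet = 32 OR 31 = 63

63


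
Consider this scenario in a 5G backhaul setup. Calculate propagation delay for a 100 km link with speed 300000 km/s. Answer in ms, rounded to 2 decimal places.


Given: distance = 100 km, speed = 300000 km/s
Delay = distance / speed = 100 / 300000 seconds
Delay in ms = 100 * 1000 / 300000
Delay = 0.3333 ms
Rounded to 2 dp = 0.33 ms

0.33


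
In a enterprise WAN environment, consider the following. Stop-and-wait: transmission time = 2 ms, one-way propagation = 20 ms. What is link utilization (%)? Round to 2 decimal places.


Given: Ttrans = 2 ms, Tprop = 20 ms
RTT = 2 * Tprop = 2 * 20 = 40 ms
U = Ttrans / (Ttrans + RTT)
U = 2 / (2 + 40)
U = 2 / 42 = 0.047619
U% = 4.76%

4.76


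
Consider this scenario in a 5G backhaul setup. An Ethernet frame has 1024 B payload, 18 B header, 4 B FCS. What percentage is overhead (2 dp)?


Given: payload = 1024 B, header = 18 B, trailer = 4 B
Overhead bytes = header + trailer = 18 + 4 = 22
Total frame = payload + overhead = 1024 + 22 = 1046
Overhead % = 22 / 1046 * 100 = 2.1033% -> 2.10% (2 dp)

2.10


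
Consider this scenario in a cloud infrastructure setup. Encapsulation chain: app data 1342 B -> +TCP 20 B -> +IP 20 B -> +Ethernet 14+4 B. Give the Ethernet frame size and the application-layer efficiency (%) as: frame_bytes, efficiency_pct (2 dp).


TCP segment = 1342 + 20 = 1362 B
IP packet = 1362 + 20 = 1382 B
Ethernet frame = 1382 + 14 + 4 = 1400 B
Efficiency = app / frame = 1342 / 1400 = 0.958571 = 95.8571% -> 95.86% (2 dp)

1400, 95.86


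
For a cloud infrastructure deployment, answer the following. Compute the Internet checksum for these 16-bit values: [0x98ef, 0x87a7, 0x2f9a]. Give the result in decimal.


Given words: [0x98ef, 0x87a7, 0x2f9a]
Step 1: Sum all words
Raw sum = 39151 + 34727 + 12186 = 86064
Step 2: Fold carry: (20528 + 1) = 20529
One's complement = ~20529 & 0xFFFF = 45006

45006


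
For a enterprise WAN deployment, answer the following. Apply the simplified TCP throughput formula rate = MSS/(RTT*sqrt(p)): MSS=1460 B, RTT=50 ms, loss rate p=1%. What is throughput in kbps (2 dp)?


Given: MSS = 1460 bytes, RTT = 50 ms, loss = 1%
RTT in seconds = 50 / 1000 = 0.05
Loss rate = 1% = 0.01
sqrt(loss) = sqrt(0.01) = 0.1
Throughput (bytes/s) = 1460 / (0.05 * 0.1) = 292000.0000
Throughput (kbps) = 292000.0000 * 8 / 1000 = 2336.000000 -> 2336.00 kbps (2 dp)

2336.00


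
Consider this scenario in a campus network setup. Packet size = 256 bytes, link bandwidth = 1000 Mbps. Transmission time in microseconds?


Given: packet = 256 bytes, bandwidth = 1000 Mbps
Packet in bits = 256 * 8 = 2048 bits
Bandwidth = 1000 * 10^6 = 1000000000 bps
Time = 2048 / 1000000000 seconds
Time in us = 2048 * 10^6 / 1000000000 = 2.048

2.048


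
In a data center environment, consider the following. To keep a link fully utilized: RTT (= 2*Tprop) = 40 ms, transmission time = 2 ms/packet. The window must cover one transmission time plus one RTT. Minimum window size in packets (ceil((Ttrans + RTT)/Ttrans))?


Given: Ttrans = 2 ms, RTT = 40 ms (= 2 * Tprop, Tprop = 20 ms)
Time until first ACK returns = Ttrans + RTT = 2 + 40 = 42 ms
Need W * Ttrans >= Ttrans + RTT  ->  W >= (Ttrans + RTT) / Ttrans
(Ttrans + RTT) / Ttrans = 42 / 2 = 21
W_min = ceil(21) = 21

21


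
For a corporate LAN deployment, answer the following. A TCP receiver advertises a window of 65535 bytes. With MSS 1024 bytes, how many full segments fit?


Given: RWND = 65535 bytes, MSS = 1024 bytes
Full segments = floor(RWND / MSS)
Full segments = floor(65535 / 1024)
Full segments = floor(63.999) = 63

63


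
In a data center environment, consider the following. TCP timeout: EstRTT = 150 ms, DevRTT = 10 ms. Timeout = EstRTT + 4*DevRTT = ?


Given: EstRTT = 150 ms, DevRTT = 10 ms
Timeout = EstRTT + 4 * DevRTT
4 * DevRTT = 4 * 10 = 40
Timeout = 150 + 40 = 190 ms

190


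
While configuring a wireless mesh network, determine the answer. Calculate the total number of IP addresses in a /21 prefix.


Given: CIDR prefix /21
Host bits = 32 - 21 = 11
Total addresses = 2^11 = 2048

2048


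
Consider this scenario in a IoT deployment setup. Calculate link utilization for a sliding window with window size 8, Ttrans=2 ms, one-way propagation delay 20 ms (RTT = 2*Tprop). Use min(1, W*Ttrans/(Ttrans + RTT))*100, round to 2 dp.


Given: W = 8, Ttrans = 2 ms, RTT = 40 ms (= 2 * Tprop, Tprop = 20 ms)
Cycle time = Ttrans + RTT = 2 + 40 = 42 ms (first packet sent until its ACK returns)
W * Ttrans = 8 * 2 = 16 ms of sending per cycle
W * Ttrans / (Ttrans + RTT) = 16 / 42 = 0.380952
U = min(1, 0.380952) = 0.380952
U% = 38.10%

38.10


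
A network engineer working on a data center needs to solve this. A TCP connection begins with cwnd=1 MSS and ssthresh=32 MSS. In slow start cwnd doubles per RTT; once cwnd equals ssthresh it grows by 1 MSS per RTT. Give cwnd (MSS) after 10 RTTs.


RTT 0: cwnd = 1 MSS (initial)
RTT 1: cwnd = 2 MSS (slow start, doubled)
RTT 2: cwnd = 4 MSS (slow start, doubled)
RTT 3: cwnd = 8 MSS (slow start, doubled)
RTT 4: cwnd = 16 MSS (slow start, doubled)
RTT 5: cwnd = 32 MSS (slow start, doubled)
RTT 6: cwnd = 33 MSS (congestion avoidance, +1)
RTT 7: cwnd = 34 MSS (congestion avoidance, +1)
RTT 8: cwnd = 35 MSS (congestion avoidance, +1)
RTT 9: cwnd = 36 MSS (congestion avoidance, +1)
RTT 10: cwnd = 37 MSS (congestion avoidance, +1)

37


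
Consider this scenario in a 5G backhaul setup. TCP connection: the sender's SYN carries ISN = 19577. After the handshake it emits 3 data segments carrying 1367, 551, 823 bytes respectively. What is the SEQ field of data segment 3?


The SYN occupies sequence number ISN = 19577, so the first data byte is ISN + 1 = 19578.
SEQ of data segment i = (ISN + 1) + sum of payload sizes of segments 1..i-1.
Segment 1: SEQ = 19578, payload = 1367 bytes
Segment 2: SEQ = 20945, payload = 551 bytes
Segment 3: SEQ = 21496, payload = 823 bytes
SEQ of segment 3 = 19578 + 1367 + 551 = 21496

21496


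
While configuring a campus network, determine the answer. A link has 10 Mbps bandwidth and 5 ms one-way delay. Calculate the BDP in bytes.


Given: bandwidth = 10 Mbps, delay = 5 ms
BDP in bits = 10 * 10^6 * 5 / 1000
BDP in bits = 50000
BDP in bytes = 50000 / 8 = 6250

6250


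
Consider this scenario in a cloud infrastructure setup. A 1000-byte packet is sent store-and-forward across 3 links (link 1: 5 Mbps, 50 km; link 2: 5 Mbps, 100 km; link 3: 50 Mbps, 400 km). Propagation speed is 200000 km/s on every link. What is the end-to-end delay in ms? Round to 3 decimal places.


Packet = 1000 bytes = 8000 bits. Store-and-forward: sum (t_trans + t_prop) per link.
Link 1: t_trans = 8000/(5*10^6) s = 1.6000 ms; t_prop = 50/200000 s = 0.2500 ms; subtotal = 1.8500 ms
Link 2: t_trans = 8000/(5*10^6) s = 1.6000 ms; t_prop = 100/200000 s = 0.5000 ms; subtotal = 2.1000 ms
Link 3: t_trans = 8000/(50*10^6) s = 0.1600 ms; t_prop = 400/200000 s = 2.0000 ms; subtotal = 2.1600 ms
End-to-end = 1.8500 + 2.1000 + 2.1600 = 6.1100 ms -> 6.110 ms (3 dp)

6.110


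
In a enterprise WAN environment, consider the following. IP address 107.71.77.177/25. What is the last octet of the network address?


Given: IP = 107.71.77.177, prefix = /25
Subnet mask = 255.255.255.128
Last octet of IP: 177
Last octet of mask: 128
Network last octet = 177 AND 128 = 128

128


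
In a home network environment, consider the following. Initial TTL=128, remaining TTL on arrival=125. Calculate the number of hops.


Given: initial TTL = 128, received TTL = 125
Hops = initial TTL - received TTL
Hops = 128 - 125 = 3

3


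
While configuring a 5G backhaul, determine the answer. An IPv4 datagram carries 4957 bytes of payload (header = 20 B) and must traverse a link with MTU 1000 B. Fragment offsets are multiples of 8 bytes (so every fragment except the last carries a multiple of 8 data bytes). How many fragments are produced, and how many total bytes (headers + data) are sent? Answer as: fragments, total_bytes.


Max data per non-final fragment = floor((MTU - header)/8)*8 = floor((1000 - 20)/8)*8 = floor(980/8)*8 = 976 B
Final fragment needs no 8-byte alignment: it can carry up to MTU - header = 980 B
Non-final fragments needed = ceil((payload - 980) / 976) = ceil(3977/976) = ceil(4.0748) = 5
Number of fragments = 5 + 1 = 6
Fragment sizes (data): 5 * 976 B + 77 B (last, 77 <= 980 OK)
Total bytes sent = payload + n_frags * header = 4957 + 6*20 = 4957 + 120 = 5077 B

6, 5077


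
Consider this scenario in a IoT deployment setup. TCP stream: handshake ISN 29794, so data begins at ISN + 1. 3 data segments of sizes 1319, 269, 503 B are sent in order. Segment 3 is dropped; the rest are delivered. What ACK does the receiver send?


SYN uses sequence number 29794; first data byte = ISN + 1 = 29795.
Segment 1: SEQ = 29795, len = 1319 B, covers [29795, 31113]
Segment 2: SEQ = 31114, len = 269 B, covers [31114, 31382]
Segment 3: SEQ = 31383, len = 503 B, covers [31383, 31885] [LOST]
In-order data received: bytes [29795, 31382] (segments 1..2).
Segment 3 missing -> gap begins at byte 31383.
Cumulative ACK = next expected in-order byte = 29795 + 1319 + 269 = 31383

31383
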